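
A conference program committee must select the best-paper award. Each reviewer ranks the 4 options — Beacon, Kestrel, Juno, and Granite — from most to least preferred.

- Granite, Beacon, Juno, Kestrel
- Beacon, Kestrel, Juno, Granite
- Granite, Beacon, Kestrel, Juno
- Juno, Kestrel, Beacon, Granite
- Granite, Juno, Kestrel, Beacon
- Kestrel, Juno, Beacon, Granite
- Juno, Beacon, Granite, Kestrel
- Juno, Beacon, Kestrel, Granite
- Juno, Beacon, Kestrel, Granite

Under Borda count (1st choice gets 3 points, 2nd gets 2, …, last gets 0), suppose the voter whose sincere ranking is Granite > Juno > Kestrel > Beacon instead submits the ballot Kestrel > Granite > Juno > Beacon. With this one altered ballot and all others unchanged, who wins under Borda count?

Borda totals with the altered ballot: Beacon 15, Kestrel 13, Juno 17, Granite 9.
The winner is unchanged: still Juno.

Juno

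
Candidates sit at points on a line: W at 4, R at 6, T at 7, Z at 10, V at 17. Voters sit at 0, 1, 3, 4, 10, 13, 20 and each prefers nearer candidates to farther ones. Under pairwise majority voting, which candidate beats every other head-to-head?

With single-peaked preferences on a line, the Condorcet winner is the candidate closest to the median voter.
The median voter (position 4) is closest to W at 4.
Check: W vs Z — voters closer to W: 4 of 7.

W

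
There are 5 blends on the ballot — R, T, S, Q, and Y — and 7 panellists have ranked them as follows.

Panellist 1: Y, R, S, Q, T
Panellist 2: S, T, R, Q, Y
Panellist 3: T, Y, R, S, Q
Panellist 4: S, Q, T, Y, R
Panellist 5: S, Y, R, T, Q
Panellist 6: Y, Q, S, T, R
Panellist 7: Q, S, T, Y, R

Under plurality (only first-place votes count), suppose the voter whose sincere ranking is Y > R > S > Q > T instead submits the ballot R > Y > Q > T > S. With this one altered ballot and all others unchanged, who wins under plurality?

S

First-place totals with the altered ballot: R 1, T 1, S 3, Q 1, Y 1.
The winner is unchanged: still S.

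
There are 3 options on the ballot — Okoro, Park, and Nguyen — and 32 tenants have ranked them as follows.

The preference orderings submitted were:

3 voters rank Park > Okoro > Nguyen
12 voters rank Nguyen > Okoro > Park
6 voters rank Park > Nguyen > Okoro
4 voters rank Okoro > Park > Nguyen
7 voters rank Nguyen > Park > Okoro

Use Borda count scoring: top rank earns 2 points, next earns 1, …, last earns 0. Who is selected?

Nguyen

Borda scores:
  Okoro: 3·1 + 12·1 + 6·0 + 4·2 + 7·0 = 23
  Park: 3·2 + 12·0 + 6·2 + 4·1 + 7·1 = 29
  Nguyen: 3·0 + 12·2 + 6·1 + 4·0 + 7·2 = 44
Nguyen has the highest total.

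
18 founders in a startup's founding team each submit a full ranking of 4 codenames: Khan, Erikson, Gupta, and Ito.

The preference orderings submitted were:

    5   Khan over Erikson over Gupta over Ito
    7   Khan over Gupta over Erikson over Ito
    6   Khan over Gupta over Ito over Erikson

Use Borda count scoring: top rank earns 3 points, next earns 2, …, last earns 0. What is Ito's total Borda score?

6

Borda scores:
  Khan: 5·3 + 7·3 + 6·3 = 54
  Erikson: 5·2 + 7·1 + 6·0 = 17
  Gupta: 5·1 + 7·2 + 6·2 = 31
  Ito: 5·0 + 7·0 + 6·1 = 6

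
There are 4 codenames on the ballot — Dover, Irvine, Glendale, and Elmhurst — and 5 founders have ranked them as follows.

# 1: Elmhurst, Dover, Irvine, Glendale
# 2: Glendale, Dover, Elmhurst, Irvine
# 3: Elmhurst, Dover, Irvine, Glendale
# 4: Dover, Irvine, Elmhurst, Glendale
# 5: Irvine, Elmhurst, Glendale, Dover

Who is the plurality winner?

Elmhurst

First-place vote totals:
  Dover: 1
  Irvine: 1
  Glendale: 1
  Elmhurst: 2
Elmhurst has the most first-place votes.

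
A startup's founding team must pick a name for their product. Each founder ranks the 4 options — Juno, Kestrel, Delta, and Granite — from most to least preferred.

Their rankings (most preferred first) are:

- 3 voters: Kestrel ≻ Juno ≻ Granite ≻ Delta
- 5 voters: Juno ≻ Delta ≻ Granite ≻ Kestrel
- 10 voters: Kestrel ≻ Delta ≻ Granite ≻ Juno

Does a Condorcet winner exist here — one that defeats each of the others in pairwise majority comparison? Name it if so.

Head-to-head results (18 voters total):
Juno vs Kestrel: Kestrel wins 13–5.
Juno vs Delta: Delta wins 10–8.
Juno vs Granite: Granite wins 10–8.
Kestrel vs Delta: Kestrel wins 13–5.
Kestrel vs Granite: Kestrel wins 13–5.
Delta vs Granite: Delta wins 15–3.
Kestrel beats each rival — Juno (13–5), Delta (13–5), Granite (13–5) — so Kestrel is the Condorcet winner.

Kestrel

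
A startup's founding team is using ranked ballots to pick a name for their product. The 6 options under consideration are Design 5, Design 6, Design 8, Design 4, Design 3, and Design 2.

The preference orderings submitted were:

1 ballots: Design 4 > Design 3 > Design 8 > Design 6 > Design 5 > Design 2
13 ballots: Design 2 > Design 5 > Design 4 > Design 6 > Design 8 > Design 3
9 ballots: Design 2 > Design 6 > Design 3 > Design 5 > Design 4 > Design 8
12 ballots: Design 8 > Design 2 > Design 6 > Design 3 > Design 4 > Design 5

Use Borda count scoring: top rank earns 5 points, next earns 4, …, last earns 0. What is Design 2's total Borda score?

Borda scores:
  Design 5: 1 + 13·4 + 9·2 + 12·0 = 71
  Design 6: 2 + 13·2 + 9·4 + 12·3 = 100
  Design 8: 3 + 13·1 + 9·0 + 12·5 = 76
  Design 4: 5 + 13·3 + 9·1 + 12·1 = 65
  Design 3: 4 + 13·0 + 9·3 + 12·2 = 55
  Design 2: 0 + 13·5 + 9·5 + 12·4 = 158

158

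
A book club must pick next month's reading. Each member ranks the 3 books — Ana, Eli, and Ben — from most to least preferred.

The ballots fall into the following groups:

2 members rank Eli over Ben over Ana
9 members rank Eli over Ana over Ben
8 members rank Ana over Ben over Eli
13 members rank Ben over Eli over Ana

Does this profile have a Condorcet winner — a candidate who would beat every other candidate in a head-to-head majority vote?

No

Head-to-head results (32 voters total):
Ana vs Eli: Eli wins 24–8.
Ana vs Ben: Ana wins 17–15.
Eli vs Ben: Ben wins 21–11.
No candidate beats all others: Ana beats Ben beats Eli beats Ana, a majority cycle.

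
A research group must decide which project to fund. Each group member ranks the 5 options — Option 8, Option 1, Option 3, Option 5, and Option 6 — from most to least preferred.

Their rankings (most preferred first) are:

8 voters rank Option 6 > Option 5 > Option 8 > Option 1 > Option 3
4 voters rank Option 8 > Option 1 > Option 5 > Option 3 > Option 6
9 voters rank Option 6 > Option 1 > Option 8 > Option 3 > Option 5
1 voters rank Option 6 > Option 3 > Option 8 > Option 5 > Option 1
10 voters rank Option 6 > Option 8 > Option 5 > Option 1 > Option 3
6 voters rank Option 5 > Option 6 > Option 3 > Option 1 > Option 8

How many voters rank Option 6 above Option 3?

Ballots ranking Option 6 above Option 3: 8+9+1+10+6 = 34.
Ballots ranking Option 3 above Option 6: 4.
So 34 of 38 voters prefer Option 6 to Option 3.

34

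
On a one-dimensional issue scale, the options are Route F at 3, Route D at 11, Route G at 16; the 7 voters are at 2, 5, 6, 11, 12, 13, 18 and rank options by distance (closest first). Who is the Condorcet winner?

With single-peaked preferences on a line, the Condorcet winner is the candidate closest to the median voter.
The median voter (position 11) is closest to Route D at 11.
Check: Route D vs Route F — voters closer to Route D: 4 of 7.

Route D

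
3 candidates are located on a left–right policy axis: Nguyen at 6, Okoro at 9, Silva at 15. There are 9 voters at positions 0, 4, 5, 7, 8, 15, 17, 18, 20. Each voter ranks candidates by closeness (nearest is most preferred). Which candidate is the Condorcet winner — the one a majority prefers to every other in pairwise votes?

Okoro

With single-peaked preferences on a line, the Condorcet winner is the candidate closest to the median voter.
The median voter (position 8) is closest to Okoro at 9.
Check: Okoro vs Nguyen — voters closer to Okoro: 5 of 9.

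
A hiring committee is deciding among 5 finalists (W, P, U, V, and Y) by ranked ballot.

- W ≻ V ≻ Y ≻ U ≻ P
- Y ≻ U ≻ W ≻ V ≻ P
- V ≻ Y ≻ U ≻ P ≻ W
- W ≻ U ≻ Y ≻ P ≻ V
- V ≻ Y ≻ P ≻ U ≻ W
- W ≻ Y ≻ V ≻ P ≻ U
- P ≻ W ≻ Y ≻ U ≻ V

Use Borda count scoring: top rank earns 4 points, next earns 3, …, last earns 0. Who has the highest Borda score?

Borda scores:
  W: 4 + 2 + 0 + 4 + 0 + 4 + 3 = 17
  P: 0 + 0 + 1 + 1 + 2 + 1 + 4 = 9
  U: 1 + 3 + 2 + 3 + 1 + 0 + 1 = 11
  V: 3 + 1 + 4 + 0 + 4 + 2 + 0 = 14
  Y: 2 + 4 + 3 + 2 + 3 + 3 + 2 = 19
Y has the highest total.

Y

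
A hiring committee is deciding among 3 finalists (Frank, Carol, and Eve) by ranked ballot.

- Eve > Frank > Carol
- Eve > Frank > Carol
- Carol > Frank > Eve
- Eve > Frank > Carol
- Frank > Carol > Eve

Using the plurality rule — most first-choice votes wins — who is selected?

Eve

First-place vote totals:
  Frank: 1
  Carol: 1
  Eve: 3
Eve has the most first-place votes.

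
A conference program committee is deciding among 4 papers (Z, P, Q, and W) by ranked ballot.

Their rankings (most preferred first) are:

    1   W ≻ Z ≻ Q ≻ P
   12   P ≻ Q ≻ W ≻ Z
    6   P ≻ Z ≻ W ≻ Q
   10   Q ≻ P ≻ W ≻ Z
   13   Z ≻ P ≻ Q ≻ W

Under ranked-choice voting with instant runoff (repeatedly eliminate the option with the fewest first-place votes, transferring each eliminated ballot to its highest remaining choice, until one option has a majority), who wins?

P

Round 1: P 18, Z 13, Q 10, W 1. W has the fewest and is eliminated.
Round 2: P 18, Z 14, Q 10. Q has the fewest and is eliminated.
Round 3: P 28, Z 14. P has a majority.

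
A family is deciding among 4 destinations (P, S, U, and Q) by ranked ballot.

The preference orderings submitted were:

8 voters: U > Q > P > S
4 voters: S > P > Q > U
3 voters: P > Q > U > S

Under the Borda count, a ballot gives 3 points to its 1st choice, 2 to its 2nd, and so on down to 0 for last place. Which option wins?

Borda scores:
  P: 8·1 + 4·2 + 3·3 = 25
  S: 8·0 + 4·3 + 3·0 = 12
  U: 8·3 + 4·0 + 3·1 = 27
  Q: 8·2 + 4·1 + 3·2 = 26
U has the highest total.

U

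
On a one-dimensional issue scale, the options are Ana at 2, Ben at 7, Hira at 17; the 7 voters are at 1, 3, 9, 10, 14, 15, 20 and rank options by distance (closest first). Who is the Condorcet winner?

With single-peaked preferences on a line, the Condorcet winner is the candidate closest to the median voter.
The median voter (position 10) is closest to Ben at 7.
Check: Ben vs Hira — voters closer to Ben: 4 of 7.

Ben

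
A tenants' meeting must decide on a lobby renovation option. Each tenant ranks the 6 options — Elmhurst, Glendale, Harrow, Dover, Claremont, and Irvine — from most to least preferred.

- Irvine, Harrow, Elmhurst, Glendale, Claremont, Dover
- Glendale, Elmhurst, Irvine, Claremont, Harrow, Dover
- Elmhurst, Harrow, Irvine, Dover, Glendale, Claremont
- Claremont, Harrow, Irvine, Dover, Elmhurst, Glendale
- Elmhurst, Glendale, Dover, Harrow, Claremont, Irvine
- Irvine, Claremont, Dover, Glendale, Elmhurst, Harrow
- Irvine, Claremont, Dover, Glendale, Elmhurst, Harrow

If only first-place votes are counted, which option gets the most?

First-place vote totals:
  Elmhurst: 2
  Glendale: 1
  Harrow: 0
  Dover: 0
  Claremont: 1
  Irvine: 3
Irvine has the most first-place votes.

Irvine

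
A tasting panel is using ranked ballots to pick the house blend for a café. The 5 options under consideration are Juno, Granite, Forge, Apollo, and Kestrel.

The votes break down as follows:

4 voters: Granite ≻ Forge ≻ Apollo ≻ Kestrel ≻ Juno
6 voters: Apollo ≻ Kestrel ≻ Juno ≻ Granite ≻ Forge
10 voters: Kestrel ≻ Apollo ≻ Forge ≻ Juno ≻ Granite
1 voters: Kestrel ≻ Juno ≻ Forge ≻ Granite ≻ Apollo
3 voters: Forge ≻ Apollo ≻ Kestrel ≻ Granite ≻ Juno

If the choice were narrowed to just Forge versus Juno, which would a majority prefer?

Ballots ranking Forge above Juno: 4+10+3 = 17.
Ballots ranking Juno above Forge: 6+1 = 7.
Forge wins the head-to-head, 17–7.

Forge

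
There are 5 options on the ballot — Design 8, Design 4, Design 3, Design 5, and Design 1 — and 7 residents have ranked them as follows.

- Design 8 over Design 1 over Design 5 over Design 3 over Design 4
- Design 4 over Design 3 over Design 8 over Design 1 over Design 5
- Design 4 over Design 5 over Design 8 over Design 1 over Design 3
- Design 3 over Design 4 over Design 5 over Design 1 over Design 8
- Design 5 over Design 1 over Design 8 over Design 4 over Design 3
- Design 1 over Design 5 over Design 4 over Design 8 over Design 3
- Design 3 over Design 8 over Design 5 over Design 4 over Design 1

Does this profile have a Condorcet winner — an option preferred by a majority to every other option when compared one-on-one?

Head-to-head results (7 voters total):
Design 8 vs Design 4: Design 4 wins 4–3.
Design 8 vs Design 3: Design 8 wins 4–3.
Design 8 vs Design 5: Design 5 wins 4–3.
Design 8 vs Design 1: Design 8 wins 4–3.
Design 4 vs Design 3: Design 4 wins 4–3.
Design 4 vs Design 5: Design 5 wins 4–3.
Design 4 vs Design 1: Design 4 wins 4–3.
Design 3 vs Design 5: Design 5 wins 4–3.
Design 3 vs Design 1: Design 1 wins 4–3.
Design 5 vs Design 1: Design 5 wins 4–3.
Design 5 beats each rival — Design 8 (4–3), Design 4 (4–3), Design 3 (4–3), Design 1 (4–3) — so Design 5 is the Condorcet winner.

Yes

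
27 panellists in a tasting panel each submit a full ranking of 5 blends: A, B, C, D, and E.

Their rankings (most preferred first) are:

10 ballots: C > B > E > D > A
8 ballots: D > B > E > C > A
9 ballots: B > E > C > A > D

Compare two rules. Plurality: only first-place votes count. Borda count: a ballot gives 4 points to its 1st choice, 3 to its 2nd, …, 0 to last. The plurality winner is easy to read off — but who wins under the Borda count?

B

Plurality first-place counts: A 0, B 9, C 10, D 8, E 0 → C.
Borda totals: A 9, B 90, C 66, D 42, E 63 → B.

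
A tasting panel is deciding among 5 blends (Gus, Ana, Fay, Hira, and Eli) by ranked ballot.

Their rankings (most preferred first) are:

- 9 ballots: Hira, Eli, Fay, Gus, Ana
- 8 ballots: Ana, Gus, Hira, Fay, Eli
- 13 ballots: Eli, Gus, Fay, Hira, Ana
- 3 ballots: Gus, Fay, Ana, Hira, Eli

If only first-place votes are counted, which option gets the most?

First-place vote totals:
  Gus: 3
  Ana: 8
  Fay: 0
  Hira: 9
  Eli: 13
Eli has the most first-place votes.

Eli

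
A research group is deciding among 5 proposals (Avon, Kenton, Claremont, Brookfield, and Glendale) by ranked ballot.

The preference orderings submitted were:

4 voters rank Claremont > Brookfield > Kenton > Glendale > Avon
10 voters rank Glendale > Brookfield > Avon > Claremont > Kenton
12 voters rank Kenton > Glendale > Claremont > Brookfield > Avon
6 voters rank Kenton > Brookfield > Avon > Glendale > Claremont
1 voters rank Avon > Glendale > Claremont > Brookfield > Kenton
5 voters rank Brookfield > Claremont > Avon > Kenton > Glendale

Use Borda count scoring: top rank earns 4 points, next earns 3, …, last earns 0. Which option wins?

Borda scores:
  Avon: 4·0 + 10·2 + 12·0 + 6·2 + 4 + 5·2 = 46
  Kenton: 4·2 + 10·0 + 12·4 + 6·4 + 0 + 5·1 = 85
  Claremont: 4·4 + 10·1 + 12·2 + 6·0 + 2 + 5·3 = 67
  Brookfield: 4·3 + 10·3 + 12·1 + 6·3 + 1 + 5·4 = 93
  Glendale: 4·1 + 10·4 + 12·3 + 6·1 + 3 + 5·0 = 89
Brookfield has the highest total.

Brookfield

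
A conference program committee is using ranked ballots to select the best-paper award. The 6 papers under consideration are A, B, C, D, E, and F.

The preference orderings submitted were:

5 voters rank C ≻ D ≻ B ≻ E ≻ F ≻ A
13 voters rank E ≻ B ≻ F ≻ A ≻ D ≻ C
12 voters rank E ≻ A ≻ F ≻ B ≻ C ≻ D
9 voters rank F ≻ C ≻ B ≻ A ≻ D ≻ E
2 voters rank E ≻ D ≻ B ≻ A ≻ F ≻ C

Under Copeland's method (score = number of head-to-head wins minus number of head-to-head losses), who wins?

Pairwise results:
  A vs B: B wins 29–12.
  A vs C: A wins 27–14.
  A vs D: A wins 34–7.
  A vs E: E wins 32–9.
  A vs F: F wins 27–14.
  B vs C: B wins 27–14.
  B vs D: B wins 34–7.
  B vs E: E wins 27–14.
  B vs F: F wins 21–20.
  C vs D: C wins 26–15.
  C vs E: E wins 27–14.
  C vs F: F wins 36–5.
  D vs E: E wins 27–14.
  D vs F: F wins 34–7.
  E vs F: E wins 32–9.
Copeland scores (wins − losses):
  A: 2 − 3 = -1
  B: 3 − 2 = 1
  C: 1 − 4 = -3
  D: 0 − 5 = -5
  E: 5 − 0 = 5
  F: 4 − 1 = 3
E has the best Copeland score.

E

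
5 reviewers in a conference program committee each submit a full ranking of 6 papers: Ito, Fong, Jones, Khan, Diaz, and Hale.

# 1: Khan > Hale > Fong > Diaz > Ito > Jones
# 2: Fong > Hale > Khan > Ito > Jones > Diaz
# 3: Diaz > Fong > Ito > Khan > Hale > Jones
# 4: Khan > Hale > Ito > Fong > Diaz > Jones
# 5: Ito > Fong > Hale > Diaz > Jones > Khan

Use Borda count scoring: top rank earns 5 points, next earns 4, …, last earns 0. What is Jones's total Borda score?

Borda scores:
  Ito: 1 + 2 + 3 + 3 + 5 = 14
  Fong: 3 + 5 + 4 + 2 + 4 = 18
  Jones: 0 + 1 + 0 + 0 + 1 = 2
  Khan: 5 + 3 + 2 + 5 + 0 = 15
  Diaz: 2 + 0 + 5 + 1 + 2 = 10
  Hale: 4 + 4 + 1 + 4 + 3 = 16

2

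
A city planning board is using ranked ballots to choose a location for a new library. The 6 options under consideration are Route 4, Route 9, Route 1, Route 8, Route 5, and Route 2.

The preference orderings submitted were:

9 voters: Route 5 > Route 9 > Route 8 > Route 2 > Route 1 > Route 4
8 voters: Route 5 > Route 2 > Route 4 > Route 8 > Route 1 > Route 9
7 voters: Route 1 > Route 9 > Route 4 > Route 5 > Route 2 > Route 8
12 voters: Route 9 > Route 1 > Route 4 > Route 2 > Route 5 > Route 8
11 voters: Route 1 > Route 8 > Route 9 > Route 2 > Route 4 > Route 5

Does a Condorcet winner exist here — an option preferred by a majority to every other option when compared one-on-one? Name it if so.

Route 1

Head-to-head results (47 voters total):
Route 4 vs Route 9: Route 9 wins 39–8.
Route 4 vs Route 1: Route 1 wins 39–8.
Route 4 vs Route 8: Route 4 wins 27–20.
Route 4 vs Route 5: Route 4 wins 30–17.
Route 4 vs Route 2: Route 2 wins 28–19.
Route 9 vs Route 1: Route 1 wins 26–21.
Route 9 vs Route 8: Route 9 wins 28–19.
Route 9 vs Route 5: Route 9 wins 30–17.
Route 9 vs Route 2: Route 9 wins 39–8.
Route 1 vs Route 8: Route 1 wins 30–17.
Route 1 vs Route 5: Route 1 wins 30–17.
Route 1 vs Route 2: Route 1 wins 30–17.
Route 8 vs Route 5: Route 5 wins 36–11.
Route 8 vs Route 2: Route 2 wins 27–20.
Route 5 vs Route 2: Route 5 wins 24–23.
Route 1 beats each rival — Route 4 (39–8), Route 9 (26–21), Route 8 (30–17), Route 5 (30–17), Route 2 (30–17) — so Route 1 is the Condorcet winner.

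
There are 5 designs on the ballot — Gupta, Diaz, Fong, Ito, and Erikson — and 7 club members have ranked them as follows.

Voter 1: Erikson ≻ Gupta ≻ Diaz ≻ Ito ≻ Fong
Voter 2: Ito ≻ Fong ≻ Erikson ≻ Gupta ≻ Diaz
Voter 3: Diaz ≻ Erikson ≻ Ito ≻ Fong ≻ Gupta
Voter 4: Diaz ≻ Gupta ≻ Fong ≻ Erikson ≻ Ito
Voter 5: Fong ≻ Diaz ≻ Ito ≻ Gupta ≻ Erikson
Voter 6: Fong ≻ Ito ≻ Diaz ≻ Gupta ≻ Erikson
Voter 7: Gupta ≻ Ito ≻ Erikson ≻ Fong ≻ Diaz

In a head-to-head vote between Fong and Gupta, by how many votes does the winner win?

1

Ballots ranking Fong above Gupta: 4.
Ballots ranking Gupta above Fong: 3.
Fong wins 4–3, a margin of 1.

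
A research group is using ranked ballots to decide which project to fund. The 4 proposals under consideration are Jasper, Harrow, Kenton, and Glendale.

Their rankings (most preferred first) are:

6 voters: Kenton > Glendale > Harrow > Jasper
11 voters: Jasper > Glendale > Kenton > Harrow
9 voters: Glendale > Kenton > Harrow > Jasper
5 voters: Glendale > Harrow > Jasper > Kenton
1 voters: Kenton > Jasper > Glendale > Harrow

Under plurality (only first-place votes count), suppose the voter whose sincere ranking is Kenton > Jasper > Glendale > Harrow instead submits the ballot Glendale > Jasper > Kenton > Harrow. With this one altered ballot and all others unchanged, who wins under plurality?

Glendale

First-place totals with the altered ballot: Jasper 11, Harrow 0, Kenton 6, Glendale 15.
The winner is unchanged: still Glendale.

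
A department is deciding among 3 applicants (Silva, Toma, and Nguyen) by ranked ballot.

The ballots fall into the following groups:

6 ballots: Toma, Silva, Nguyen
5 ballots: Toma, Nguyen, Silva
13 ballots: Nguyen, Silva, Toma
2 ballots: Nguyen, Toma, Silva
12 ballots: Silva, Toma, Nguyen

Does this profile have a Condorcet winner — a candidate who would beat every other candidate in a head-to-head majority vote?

Head-to-head results (38 voters total):
Silva vs Toma: Silva wins 25–13.
Silva vs Nguyen: Nguyen wins 20–18.
Toma vs Nguyen: Toma wins 23–15.
No candidate beats all others: Silva beats Toma beats Nguyen beats Silva, a majority cycle.

No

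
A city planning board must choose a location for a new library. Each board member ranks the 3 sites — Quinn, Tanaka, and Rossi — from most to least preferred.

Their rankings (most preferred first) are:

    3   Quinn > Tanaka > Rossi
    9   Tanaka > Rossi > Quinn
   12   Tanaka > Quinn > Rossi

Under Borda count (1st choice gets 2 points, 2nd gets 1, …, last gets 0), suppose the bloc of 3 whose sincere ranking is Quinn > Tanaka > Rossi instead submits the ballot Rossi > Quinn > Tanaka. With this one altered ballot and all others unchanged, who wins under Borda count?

Tanaka

Borda totals with the altered ballot: Quinn 15, Tanaka 42, Rossi 15.
The winner is unchanged: still Tanaka.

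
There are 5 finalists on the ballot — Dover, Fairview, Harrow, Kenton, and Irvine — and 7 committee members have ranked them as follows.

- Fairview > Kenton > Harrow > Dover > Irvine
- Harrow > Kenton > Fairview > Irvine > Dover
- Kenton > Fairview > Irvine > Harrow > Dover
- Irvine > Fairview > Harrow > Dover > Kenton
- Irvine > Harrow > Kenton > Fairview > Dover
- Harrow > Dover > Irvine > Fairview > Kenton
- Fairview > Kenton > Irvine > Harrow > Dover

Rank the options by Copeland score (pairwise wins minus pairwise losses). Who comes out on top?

Pairwise results:
  Dover vs Fairview: Fairview wins 6–1.
  Dover vs Harrow: Harrow wins 7–0.
  Dover vs Kenton: Kenton wins 5–2.
  Dover vs Irvine: Irvine wins 5–2.
  Fairview vs Harrow: Fairview wins 4–3.
  Fairview vs Kenton: Fairview wins 4–3.
  Fairview vs Irvine: Fairview wins 4–3.
  Harrow vs Kenton: Harrow wins 4–3.
  Harrow vs Irvine: Irvine wins 4–3.
  Kenton vs Irvine: Kenton wins 4–3.
Copeland scores (wins − losses):
  Dover: 0 − 4 = -4
  Fairview: 4 − 0 = 4
  Harrow: 2 − 2 = 0
  Kenton: 2 − 2 = 0
  Irvine: 2 − 2 = 0
Fairview has the best Copeland score.

Fairview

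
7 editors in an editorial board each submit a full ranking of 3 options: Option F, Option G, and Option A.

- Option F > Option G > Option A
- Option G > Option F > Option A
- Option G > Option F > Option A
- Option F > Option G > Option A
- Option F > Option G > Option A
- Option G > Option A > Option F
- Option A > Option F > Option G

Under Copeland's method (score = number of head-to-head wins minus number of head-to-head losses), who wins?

Option F

Pairwise results:
  Option F vs Option G: Option F wins 4–3.
  Option F vs Option A: Option F wins 5–2.
  Option G vs Option A: Option G wins 6–1.
Copeland scores (wins − losses):
  Option F: 2 − 0 = 2
  Option G: 1 − 1 = 0
  Option A: 0 − 2 = -2
Option F has the best Copeland score.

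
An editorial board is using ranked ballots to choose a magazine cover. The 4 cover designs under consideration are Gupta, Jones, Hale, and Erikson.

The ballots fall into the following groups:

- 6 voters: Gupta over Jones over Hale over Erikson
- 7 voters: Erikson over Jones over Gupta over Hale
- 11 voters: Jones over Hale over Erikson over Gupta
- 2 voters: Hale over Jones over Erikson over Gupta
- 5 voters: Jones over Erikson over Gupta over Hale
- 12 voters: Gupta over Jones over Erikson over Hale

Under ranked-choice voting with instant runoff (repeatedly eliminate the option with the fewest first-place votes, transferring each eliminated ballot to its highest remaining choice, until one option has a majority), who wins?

Round 1: Gupta 18, Jones 16, Erikson 7, Hale 2. Hale has the fewest and is eliminated.
Round 2: Gupta 18, Jones 18, Erikson 7. Erikson has the fewest and is eliminated.
Round 3: Jones 25, Gupta 18. Jones has a majority.

Jones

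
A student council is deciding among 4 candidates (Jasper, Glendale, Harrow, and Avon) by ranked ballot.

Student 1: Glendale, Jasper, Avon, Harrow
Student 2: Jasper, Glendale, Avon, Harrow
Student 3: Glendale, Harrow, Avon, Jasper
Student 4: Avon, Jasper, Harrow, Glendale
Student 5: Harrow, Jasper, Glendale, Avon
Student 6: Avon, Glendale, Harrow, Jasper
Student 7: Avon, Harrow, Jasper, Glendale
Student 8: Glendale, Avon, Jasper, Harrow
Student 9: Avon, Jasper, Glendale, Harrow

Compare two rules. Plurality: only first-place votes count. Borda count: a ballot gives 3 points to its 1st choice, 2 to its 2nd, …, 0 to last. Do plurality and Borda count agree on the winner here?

Yes

Plurality first-place counts: Jasper 1, Glendale 3, Harrow 1, Avon 4 → Avon.
Borda totals: Jasper 13, Glendale 15, Harrow 9, Avon 17 → Avon.
The two rules agree on Avon.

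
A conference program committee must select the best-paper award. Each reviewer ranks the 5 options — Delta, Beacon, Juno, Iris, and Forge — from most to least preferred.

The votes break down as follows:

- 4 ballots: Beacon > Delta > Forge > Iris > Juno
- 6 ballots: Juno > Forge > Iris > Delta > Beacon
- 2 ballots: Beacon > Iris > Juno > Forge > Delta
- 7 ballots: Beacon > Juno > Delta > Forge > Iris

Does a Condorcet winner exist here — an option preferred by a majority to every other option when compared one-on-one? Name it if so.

Head-to-head results (19 voters total):
Delta vs Beacon: Beacon wins 13–6.
Delta vs Juno: Juno wins 15–4.
Delta vs Iris: Delta wins 11–8.
Delta vs Forge: Delta wins 11–8.
Beacon vs Juno: Beacon wins 13–6.
Beacon vs Iris: Beacon wins 13–6.
Beacon vs Forge: Beacon wins 13–6.
Juno vs Iris: Juno wins 13–6.
Juno vs Forge: Juno wins 15–4.
Iris vs Forge: Forge wins 17–2.
Beacon beats each rival — Delta (13–6), Juno (13–6), Iris (13–6), Forge (13–6) — so Beacon is the Condorcet winner.

Beacon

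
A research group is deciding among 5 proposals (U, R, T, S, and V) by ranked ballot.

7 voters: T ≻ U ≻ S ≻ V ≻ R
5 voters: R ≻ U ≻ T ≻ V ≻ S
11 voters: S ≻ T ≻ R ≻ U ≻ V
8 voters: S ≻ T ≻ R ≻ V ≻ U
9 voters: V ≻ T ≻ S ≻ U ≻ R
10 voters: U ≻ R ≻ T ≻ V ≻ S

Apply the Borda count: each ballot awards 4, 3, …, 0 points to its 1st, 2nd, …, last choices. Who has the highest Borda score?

Borda scores:
  U: 7·3 + 5·3 + 11·1 + 8·0 + 9·1 + 10·4 = 96
  R: 7·0 + 5·4 + 11·2 + 8·2 + 9·0 + 10·3 = 88
  T: 7·4 + 5·2 + 11·3 + 8·3 + 9·3 + 10·2 = 142
  S: 7·2 + 5·0 + 11·4 + 8·4 + 9·2 + 10·0 = 108
  V: 7·1 + 5·1 + 11·0 + 8·1 + 9·4 + 10·1 = 66
T has the highest total.

T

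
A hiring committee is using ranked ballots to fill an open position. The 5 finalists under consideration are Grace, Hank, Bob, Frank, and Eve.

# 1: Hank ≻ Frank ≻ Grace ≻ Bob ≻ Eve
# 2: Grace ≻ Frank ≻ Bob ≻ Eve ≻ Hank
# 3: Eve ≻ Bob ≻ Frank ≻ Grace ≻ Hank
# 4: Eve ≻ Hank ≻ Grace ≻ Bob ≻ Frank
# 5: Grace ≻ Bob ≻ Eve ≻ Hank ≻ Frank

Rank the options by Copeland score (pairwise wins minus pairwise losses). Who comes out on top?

Pairwise results:
  Grace vs Hank: Grace wins 3–2.
  Grace vs Bob: Grace wins 4–1.
  Grace vs Frank: Grace wins 3–2.
  Grace vs Eve: Grace wins 3–2.
  Hank vs Bob: Bob wins 3–2.
  Hank vs Frank: Hank wins 3–2.
  Hank vs Eve: Eve wins 4–1.
  Bob vs Frank: Bob wins 3–2.
  Bob vs Eve: Bob wins 3–2.
  Frank vs Eve: Eve wins 3–2.
Copeland scores (wins − losses):
  Grace: 4 − 0 = 4
  Hank: 1 − 3 = -2
  Bob: 3 − 1 = 2
  Frank: 0 − 4 = -4
  Eve: 2 − 2 = 0
Grace has the best Copeland score.

Grace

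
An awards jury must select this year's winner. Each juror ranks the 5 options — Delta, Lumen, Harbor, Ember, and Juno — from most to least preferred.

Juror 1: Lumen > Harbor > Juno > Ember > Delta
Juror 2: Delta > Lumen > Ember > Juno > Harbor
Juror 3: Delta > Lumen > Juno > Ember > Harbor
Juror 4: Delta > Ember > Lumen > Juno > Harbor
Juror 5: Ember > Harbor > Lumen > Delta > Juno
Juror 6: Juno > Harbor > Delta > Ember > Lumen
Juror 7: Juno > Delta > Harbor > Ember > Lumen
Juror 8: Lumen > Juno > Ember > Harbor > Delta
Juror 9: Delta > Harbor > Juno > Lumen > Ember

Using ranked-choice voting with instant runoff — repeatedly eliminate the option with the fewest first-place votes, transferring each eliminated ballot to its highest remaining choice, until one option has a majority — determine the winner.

Round 1: Delta 4, Lumen 2, Juno 2, Ember 1, Harbor 0. Harbor has the fewest and is eliminated.
Round 2: Delta 4, Lumen 2, Juno 2, Ember 1. Ember has the fewest and is eliminated.
Round 3: Delta 4, Lumen 3, Juno 2. Juno has the fewest and is eliminated.
Round 4: Delta 6, Lumen 3. Delta has a majority.

Delta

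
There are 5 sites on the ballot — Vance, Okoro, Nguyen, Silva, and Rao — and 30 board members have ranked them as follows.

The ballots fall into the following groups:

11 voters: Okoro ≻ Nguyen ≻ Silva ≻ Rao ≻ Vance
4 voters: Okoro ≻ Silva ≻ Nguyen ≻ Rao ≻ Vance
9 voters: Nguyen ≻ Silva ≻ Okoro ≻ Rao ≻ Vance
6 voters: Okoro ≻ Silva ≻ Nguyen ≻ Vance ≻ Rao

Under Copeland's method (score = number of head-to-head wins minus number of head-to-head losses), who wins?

Pairwise results:
  Vance vs Okoro: Okoro wins 30–0.
  Vance vs Nguyen: Nguyen wins 30–0.
  Vance vs Silva: Silva wins 30–0.
  Vance vs Rao: Rao wins 24–6.
  Okoro vs Nguyen: Okoro wins 21–9.
  Okoro vs Silva: Okoro wins 21–9.
  Okoro vs Rao: Okoro wins 30–0.
  Nguyen vs Silva: Nguyen wins 20–10.
  Nguyen vs Rao: Nguyen wins 30–0.
  Silva vs Rao: Silva wins 30–0.
Copeland scores (wins − losses):
  Vance: 0 − 4 = -4
  Okoro: 4 − 0 = 4
  Nguyen: 3 − 1 = 2
  Silva: 2 − 2 = 0
  Rao: 1 − 3 = -2
Okoro has the best Copeland score.

Okoro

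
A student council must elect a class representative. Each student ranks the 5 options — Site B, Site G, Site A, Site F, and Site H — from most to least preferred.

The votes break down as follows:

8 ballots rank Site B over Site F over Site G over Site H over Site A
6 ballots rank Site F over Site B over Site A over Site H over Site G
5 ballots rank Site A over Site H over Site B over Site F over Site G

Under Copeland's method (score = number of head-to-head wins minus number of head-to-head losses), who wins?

Pairwise results:
  Site B vs Site G: Site B wins 19–0.
  Site B vs Site A: Site B wins 14–5.
  Site B vs Site F: Site B wins 13–6.
  Site B vs Site H: Site B wins 14–5.
  Site G vs Site A: Site A wins 11–8.
  Site G vs Site F: Site F wins 19–0.
  Site G vs Site H: Site H wins 11–8.
  Site A vs Site F: Site F wins 14–5.
  Site A vs Site H: Site A wins 11–8.
  Site F vs Site H: Site F wins 14–5.
Copeland scores (wins − losses):
  Site B: 4 − 0 = 4
  Site G: 0 − 4 = -4
  Site A: 2 − 2 = 0
  Site F: 3 − 1 = 2
  Site H: 1 − 3 = -2
Site B has the best Copeland score.

Site B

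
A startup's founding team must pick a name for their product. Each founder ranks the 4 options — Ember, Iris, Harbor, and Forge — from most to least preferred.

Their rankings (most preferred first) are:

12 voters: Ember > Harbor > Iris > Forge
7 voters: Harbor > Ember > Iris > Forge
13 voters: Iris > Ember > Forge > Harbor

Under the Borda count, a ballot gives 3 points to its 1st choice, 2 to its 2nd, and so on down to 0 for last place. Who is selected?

Ember

Borda scores:
  Ember: 12·3 + 7·2 + 13·2 = 76
  Iris: 12·1 + 7·1 + 13·3 = 58
  Harbor: 12·2 + 7·3 + 13·0 = 45
  Forge: 12·0 + 7·0 + 13·1 = 13
Ember has the highest total.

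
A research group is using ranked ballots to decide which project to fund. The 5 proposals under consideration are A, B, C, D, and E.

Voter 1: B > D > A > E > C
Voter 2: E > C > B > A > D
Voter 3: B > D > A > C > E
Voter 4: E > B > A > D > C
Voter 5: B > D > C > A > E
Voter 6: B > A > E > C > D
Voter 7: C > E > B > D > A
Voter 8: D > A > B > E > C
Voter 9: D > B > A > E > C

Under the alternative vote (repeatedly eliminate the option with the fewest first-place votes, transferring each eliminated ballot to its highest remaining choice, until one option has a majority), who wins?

B

Round 1: B 4, D 2, E 2, C 1, A 0. A has the fewest and is eliminated.
Round 2: B 4, D 2, E 2, C 1. C has the fewest and is eliminated.
Round 3: B 4, E 3, D 2. D has the fewest and is eliminated.
Round 4: B 6, E 3. B has a majority.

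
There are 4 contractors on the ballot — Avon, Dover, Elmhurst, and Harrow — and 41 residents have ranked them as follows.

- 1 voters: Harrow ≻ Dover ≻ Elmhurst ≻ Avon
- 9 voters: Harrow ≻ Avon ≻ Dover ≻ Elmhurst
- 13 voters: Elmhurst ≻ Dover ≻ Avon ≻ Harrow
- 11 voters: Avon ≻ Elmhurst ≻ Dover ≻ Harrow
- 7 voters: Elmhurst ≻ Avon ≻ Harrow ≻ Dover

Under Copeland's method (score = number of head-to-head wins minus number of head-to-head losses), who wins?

Pairwise results:
  Avon vs Dover: Avon wins 27–14.
  Avon vs Elmhurst: Elmhurst wins 21–20.
  Avon vs Harrow: Avon wins 31–10.
  Dover vs Elmhurst: Elmhurst wins 31–10.
  Dover vs Harrow: Dover wins 24–17.
  Elmhurst vs Harrow: Elmhurst wins 31–10.
Copeland scores (wins − losses):
  Avon: 2 − 1 = 1
  Dover: 1 − 2 = -1
  Elmhurst: 3 − 0 = 3
  Harrow: 0 − 3 = -3
Elmhurst has the best Copeland score.

Elmhurst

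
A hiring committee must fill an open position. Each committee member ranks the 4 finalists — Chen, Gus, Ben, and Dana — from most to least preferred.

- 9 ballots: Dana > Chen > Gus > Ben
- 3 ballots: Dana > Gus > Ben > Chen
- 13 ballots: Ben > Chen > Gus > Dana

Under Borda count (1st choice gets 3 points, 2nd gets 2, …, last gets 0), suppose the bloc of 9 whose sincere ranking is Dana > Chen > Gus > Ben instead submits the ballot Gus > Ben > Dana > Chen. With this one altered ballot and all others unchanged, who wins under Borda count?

Ben

Borda totals with the altered ballot: Chen 26, Gus 46, Ben 60, Dana 18.
The switch changes the winner from Chen to Ben.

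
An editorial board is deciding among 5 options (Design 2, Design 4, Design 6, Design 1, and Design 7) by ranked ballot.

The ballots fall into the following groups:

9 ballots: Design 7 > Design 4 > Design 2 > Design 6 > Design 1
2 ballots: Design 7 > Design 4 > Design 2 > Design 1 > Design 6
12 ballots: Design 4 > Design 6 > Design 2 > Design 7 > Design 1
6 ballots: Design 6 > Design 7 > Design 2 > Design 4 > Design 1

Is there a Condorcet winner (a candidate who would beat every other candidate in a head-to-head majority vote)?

No

Head-to-head results (29 voters total):
Design 2 vs Design 4: Design 4 wins 23–6.
Design 2 vs Design 6: Design 6 wins 18–11.
Design 2 vs Design 1: Design 2 wins 29–0.
Design 2 vs Design 7: Design 7 wins 17–12.
Design 4 vs Design 6: Design 4 wins 23–6.
Design 4 vs Design 1: Design 4 wins 29–0.
Design 4 vs Design 7: Design 7 wins 17–12.
Design 6 vs Design 1: Design 6 wins 27–2.
Design 6 vs Design 7: Design 6 wins 18–11.
Design 1 vs Design 7: Design 7 wins 29–0.
No candidate beats all others: Design 4 beats Design 6 beats Design 7 beats Design 4, a majority cycle.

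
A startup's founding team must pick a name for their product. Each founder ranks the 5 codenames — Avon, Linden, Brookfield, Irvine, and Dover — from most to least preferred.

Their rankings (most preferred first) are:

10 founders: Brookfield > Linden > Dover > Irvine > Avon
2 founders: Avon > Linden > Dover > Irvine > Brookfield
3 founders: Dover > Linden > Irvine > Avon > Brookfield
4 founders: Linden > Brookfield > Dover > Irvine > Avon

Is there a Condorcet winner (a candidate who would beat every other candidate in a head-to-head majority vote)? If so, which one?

Head-to-head results (19 voters total):
Avon vs Linden: Linden wins 17–2.
Avon vs Brookfield: Brookfield wins 14–5.
Avon vs Irvine: Irvine wins 17–2.
Avon vs Dover: Dover wins 17–2.
Linden vs Brookfield: Brookfield wins 10–9.
Linden vs Irvine: Linden wins 19–0.
Linden vs Dover: Linden wins 16–3.
Brookfield vs Irvine: Brookfield wins 14–5.
Brookfield vs Dover: Brookfield wins 14–5.
Irvine vs Dover: Dover wins 19–0.
Brookfield beats each rival — Avon (14–5), Linden (10–9), Irvine (14–5), Dover (14–5) — so Brookfield is the Condorcet winner.

Brookfield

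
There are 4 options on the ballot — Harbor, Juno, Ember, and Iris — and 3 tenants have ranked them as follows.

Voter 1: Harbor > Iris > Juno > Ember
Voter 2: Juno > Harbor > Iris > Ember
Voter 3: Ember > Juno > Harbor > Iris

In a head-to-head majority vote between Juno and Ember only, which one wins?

Juno

Ballots ranking Juno above Ember: 2.
Ballots ranking Ember above Juno: 1.
Juno wins the head-to-head, 2–1.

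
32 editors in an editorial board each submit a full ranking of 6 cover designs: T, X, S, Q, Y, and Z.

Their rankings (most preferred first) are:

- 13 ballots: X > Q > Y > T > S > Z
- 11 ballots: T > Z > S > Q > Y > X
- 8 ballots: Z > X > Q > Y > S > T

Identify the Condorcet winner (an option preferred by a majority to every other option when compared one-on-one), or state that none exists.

Head-to-head results (32 voters total):
T vs X: X wins 21–11.
T vs S: T wins 24–8.
T vs Q: Q wins 21–11.
T vs Y: Y wins 21–11.
T vs Z: T wins 24–8.
X vs S: X wins 21–11.
X vs Q: X wins 21–11.
X vs Y: X wins 21–11.
X vs Z: Z wins 19–13.
S vs Q: Q wins 21–11.
S vs Y: Y wins 21–11.
S vs Z: Z wins 19–13.
Q vs Y: Q wins 32–0.
Q vs Z: Z wins 19–13.
Y vs Z: Z wins 19–13.
No candidate beats all others: T beats Z beats X beats T, a majority cycle.

There is no Condorcet winner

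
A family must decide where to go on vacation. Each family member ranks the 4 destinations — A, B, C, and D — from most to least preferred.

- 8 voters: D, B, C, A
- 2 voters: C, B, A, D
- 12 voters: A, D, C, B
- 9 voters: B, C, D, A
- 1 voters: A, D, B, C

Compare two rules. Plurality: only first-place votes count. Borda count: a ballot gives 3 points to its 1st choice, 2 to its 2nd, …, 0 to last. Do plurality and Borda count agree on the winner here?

Plurality first-place counts: A 13, B 9, C 2, D 8 → A.
Borda totals: A 41, B 48, C 44, D 59 → D.
The two rules disagree: plurality picks A, Borda picks D.

No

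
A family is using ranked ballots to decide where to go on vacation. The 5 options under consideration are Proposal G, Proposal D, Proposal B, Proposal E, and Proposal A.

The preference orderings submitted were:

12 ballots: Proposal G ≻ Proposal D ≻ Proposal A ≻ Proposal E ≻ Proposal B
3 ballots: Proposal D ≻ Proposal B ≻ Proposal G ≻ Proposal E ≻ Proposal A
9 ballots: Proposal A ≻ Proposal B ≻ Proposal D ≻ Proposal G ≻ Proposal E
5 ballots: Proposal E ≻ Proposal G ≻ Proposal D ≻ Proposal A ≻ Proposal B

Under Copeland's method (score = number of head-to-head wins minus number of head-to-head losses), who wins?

Proposal G

Pairwise results:
  Proposal G vs Proposal D: Proposal G wins 17–12.
  Proposal G vs Proposal B: Proposal G wins 17–12.
  Proposal G vs Proposal E: Proposal G wins 24–5.
  Proposal G vs Proposal A: Proposal G wins 20–9.
  Proposal D vs Proposal B: Proposal D wins 20–9.
  Proposal D vs Proposal E: Proposal D wins 24–5.
  Proposal D vs Proposal A: Proposal D wins 20–9.
  Proposal B vs Proposal E: Proposal E wins 17–12.
  Proposal B vs Proposal A: Proposal A wins 26–3.
  Proposal E vs Proposal A: Proposal A wins 21–8.
Copeland scores (wins − losses):
  Proposal G: 4 − 0 = 4
  Proposal D: 3 − 1 = 2
  Proposal B: 0 − 4 = -4
  Proposal E: 1 − 3 = -2
  Proposal A: 2 − 2 = 0
Proposal G has the best Copeland score.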